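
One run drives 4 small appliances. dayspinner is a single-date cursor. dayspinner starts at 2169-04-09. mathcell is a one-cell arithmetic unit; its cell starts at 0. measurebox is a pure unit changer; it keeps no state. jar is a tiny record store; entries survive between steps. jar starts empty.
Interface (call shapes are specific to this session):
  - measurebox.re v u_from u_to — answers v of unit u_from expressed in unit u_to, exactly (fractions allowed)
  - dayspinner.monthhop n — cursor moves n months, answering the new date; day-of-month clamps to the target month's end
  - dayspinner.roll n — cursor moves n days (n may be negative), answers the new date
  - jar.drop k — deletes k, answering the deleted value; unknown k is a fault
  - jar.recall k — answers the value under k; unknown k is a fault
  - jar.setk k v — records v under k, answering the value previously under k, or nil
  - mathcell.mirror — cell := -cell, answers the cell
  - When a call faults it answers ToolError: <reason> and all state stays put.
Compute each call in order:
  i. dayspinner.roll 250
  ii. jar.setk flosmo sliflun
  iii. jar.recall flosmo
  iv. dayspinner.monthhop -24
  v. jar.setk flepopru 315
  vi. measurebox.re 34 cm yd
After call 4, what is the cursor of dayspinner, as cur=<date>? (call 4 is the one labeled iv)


Invoking dayspinner.roll passing 250, yielding 2169-12-15.
I call jar.setk passing flosmo, sliflun, yielding nil.
Then jar.recall passing flosmo, — result: sliflun.
Using dayspinner.monthhop passing -24, which returns 2167-12-15.
I call jar.setk passing flepopru, 315, giving nil.
Invoking measurebox.re passing 34, cm, yd, giving 425/1143.

Answer: cur=2167-12-15


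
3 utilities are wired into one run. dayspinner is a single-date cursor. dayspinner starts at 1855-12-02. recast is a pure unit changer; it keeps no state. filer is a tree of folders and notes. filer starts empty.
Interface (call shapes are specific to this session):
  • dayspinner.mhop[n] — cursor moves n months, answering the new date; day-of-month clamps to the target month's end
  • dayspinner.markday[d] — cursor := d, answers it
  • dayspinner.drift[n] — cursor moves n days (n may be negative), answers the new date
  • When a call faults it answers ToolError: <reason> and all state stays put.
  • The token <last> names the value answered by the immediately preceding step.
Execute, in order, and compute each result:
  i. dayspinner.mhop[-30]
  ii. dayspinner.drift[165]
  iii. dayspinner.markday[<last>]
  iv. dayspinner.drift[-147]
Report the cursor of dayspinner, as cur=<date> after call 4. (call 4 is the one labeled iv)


$ mhop n='-30'
[out] 1853-06-02
$ drift n='165'
[out] 1853-11-14
$ markday d='<last>'
[out] 1853-11-14
$ drift n='-147'
[out] 1853-06-20

Answer: cur=1853-06-20


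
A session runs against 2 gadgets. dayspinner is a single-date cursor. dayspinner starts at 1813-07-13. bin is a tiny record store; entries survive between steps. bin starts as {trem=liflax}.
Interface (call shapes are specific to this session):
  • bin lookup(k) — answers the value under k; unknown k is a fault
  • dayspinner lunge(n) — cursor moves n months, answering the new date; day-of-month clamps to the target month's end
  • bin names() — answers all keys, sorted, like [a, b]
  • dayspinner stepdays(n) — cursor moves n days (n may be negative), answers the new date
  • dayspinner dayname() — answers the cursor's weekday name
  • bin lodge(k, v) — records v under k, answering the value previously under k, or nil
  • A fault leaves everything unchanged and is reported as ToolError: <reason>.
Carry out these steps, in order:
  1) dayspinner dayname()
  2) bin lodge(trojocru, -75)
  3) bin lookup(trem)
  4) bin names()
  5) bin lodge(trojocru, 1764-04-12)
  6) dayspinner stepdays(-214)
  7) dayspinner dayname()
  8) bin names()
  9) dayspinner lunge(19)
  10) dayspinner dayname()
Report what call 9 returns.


Answer: 1814-07-11

Derivation:
Do: dayspinner dayname[]
See: Tuesday
Do: bin lodge[k=trojocru; v=-75]
See: nil
Do: bin lookup[k=trem]
See: liflax
Do: bin names[]
See: [trem, trojocru]
Do: bin lodge[k=trojocru; v=1764-04-12]
See: -75
Do: dayspinner stepdays[n=-214]
See: 1812-12-11
Do: dayspinner dayname[]
See: Friday
Do: bin names[]
See: [trem, trojocru]
Do: dayspinner lunge[n=19]
See: 1814-07-11
Do: dayspinner dayname[]
See: Monday


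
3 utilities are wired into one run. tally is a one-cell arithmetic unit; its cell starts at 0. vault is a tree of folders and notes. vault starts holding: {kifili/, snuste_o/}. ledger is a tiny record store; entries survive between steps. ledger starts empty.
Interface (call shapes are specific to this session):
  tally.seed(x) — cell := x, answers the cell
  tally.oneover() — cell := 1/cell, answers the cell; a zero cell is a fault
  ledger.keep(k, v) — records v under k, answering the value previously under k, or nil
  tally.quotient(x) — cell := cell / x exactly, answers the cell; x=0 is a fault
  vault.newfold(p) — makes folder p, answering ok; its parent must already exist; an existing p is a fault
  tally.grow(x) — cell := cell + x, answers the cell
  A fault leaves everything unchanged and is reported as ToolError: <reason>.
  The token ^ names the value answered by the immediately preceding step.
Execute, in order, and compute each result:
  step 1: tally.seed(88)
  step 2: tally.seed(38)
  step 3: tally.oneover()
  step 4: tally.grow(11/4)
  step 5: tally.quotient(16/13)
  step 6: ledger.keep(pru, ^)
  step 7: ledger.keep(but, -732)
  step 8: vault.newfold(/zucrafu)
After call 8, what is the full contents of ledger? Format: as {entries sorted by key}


Answer: {but=-732, pru=2743/1216}

Derivation:
-- 1. tally.seed(x: 88) -> 88
-- 2. tally.seed(x: 38) -> 38
-- 3. tally.oneover() -> 1/38
-- 4. tally.grow(x: 11/4) -> 211/76
-- 5. tally.quotient(x: 16/13) -> 2743/1216
-- 6. ledger.keep(k: pru, v: ^) -> nil
-- 7. ledger.keep(k: but, v: -732) -> nil
-- 8. vault.newfold(p: /zucrafu) -> ok


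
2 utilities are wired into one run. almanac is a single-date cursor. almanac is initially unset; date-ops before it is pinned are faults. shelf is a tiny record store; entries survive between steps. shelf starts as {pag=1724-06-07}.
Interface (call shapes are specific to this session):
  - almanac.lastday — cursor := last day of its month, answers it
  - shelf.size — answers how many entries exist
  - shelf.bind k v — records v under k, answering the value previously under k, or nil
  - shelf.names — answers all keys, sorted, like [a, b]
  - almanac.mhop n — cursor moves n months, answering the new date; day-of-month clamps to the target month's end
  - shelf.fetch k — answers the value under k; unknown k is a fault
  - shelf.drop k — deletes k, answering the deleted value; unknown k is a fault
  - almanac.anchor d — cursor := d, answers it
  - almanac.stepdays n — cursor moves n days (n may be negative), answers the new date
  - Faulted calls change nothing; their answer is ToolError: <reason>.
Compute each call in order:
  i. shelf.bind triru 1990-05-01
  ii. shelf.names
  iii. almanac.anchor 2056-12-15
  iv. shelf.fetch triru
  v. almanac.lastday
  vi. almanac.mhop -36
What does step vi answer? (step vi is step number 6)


! 1. bind(k: triru, v: 1990-05-01) -> nil
! 2. names() -> [pag, triru]
! 3. anchor(d: 2056-12-15) -> 2056-12-15
! 4. fetch(k: triru) -> 1990-05-01
! 5. lastday() -> 2056-12-31
! 6. mhop(n: -36) -> 2053-12-31

Answer: 2053-12-31


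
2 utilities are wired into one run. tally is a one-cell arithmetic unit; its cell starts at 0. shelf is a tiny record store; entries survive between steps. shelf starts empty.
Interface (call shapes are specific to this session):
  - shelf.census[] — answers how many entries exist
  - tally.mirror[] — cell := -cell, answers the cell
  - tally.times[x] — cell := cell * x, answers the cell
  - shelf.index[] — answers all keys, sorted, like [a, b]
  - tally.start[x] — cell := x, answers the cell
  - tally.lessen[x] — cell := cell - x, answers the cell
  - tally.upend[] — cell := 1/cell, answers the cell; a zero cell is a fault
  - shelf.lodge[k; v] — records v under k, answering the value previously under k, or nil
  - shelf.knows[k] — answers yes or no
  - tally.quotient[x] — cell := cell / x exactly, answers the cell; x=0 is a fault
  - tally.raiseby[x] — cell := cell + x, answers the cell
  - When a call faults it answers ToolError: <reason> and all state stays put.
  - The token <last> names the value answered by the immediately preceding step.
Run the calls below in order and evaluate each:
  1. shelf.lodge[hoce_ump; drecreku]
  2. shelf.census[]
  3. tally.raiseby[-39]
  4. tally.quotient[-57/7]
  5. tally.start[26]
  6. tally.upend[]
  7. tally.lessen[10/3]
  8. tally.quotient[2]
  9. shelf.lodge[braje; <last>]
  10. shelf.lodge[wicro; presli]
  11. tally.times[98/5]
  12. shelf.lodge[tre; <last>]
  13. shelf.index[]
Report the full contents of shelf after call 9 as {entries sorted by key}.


Answer: {braje=-257/156, hoce_ump=drecreku}

Derivation:
Act: lodge[k=hoce_ump; v=drecreku]
Obs: nil
Act: census[]
Obs: 1
Act: raiseby[x=-39]
Obs: -39
Act: quotient[x=-57/7]
Obs: 91/19
Act: start[x=26]
Obs: 26
Act: upend[]
Obs: 1/26
Act: lessen[x=10/3]
Obs: -257/78
Act: quotient[x=2]
Obs: -257/156
Act: lodge[k=braje; v=<last>]
Obs: nil
Act: lodge[k=wicro; v=presli]
Obs: nil
Act: times[x=98/5]
Obs: -12593/390
Act: lodge[k=tre; v=<last>]
Obs: nil
Act: index[]
Obs: [braje, hoce_ump, tre, wicro]


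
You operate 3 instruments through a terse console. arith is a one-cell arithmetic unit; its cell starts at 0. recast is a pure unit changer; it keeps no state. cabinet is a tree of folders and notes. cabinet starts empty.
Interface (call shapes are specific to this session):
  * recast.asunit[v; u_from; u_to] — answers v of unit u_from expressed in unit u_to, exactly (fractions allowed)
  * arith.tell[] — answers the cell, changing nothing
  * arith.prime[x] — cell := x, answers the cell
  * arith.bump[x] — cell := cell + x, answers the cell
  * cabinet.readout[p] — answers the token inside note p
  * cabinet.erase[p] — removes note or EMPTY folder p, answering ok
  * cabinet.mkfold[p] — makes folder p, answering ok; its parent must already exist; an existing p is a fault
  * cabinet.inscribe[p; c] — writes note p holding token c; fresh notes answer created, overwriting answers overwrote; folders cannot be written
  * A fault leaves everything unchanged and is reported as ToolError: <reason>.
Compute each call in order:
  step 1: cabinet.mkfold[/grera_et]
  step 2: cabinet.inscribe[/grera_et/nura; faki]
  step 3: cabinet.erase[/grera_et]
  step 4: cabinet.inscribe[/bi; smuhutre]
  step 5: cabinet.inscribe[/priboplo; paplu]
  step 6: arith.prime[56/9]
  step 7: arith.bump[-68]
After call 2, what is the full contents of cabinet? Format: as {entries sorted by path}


CALL cabinet.mkfold[p: /grera_et]
RET  ok
CALL cabinet.inscribe[p: /grera_et/nura; c: faki]
RET  created
CALL cabinet.erase[p: /grera_et]
RET  ToolError: not empty
CALL cabinet.inscribe[p: /bi; c: smuhutre]
RET  created
CALL cabinet.inscribe[p: /priboplo; c: paplu]
RET  created
CALL arith.prime[x: 56/9]
RET  56/9
CALL arith.bump[x: -68]
RET  -556/9

Answer: {grera_et/, grera_et/nura=faki}


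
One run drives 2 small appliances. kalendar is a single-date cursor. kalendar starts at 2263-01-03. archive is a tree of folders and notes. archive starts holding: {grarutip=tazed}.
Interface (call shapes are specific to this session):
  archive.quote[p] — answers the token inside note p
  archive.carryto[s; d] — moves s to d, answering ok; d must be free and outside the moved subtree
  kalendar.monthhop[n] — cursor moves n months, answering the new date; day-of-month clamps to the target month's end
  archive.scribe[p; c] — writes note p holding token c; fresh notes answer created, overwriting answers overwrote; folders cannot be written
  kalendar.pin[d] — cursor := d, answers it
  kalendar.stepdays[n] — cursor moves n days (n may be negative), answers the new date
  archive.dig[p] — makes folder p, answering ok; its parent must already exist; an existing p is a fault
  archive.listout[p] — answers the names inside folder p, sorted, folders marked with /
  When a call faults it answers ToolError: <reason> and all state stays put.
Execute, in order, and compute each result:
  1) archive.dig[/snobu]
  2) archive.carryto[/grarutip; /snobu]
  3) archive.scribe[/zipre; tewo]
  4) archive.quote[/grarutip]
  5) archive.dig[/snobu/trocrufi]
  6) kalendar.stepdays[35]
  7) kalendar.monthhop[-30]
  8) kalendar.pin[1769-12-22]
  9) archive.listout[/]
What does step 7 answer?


! dig(p=/snobu) ~> ok
! carryto(s=/grarutip, d=/snobu) ~> ToolError: exists
! scribe(p=/zipre, c=tewo) ~> created
! quote(p=/grarutip) ~> tazed
! dig(p=/snobu/trocrufi) ~> ok
! stepdays(n=35) ~> 2263-02-07
! monthhop(n=-30) ~> 2260-08-07
! pin(d=1769-12-22) ~> 1769-12-22
! listout(p=/) ~> [grarutip, snobu/, zipre]

Answer: 2260-08-07


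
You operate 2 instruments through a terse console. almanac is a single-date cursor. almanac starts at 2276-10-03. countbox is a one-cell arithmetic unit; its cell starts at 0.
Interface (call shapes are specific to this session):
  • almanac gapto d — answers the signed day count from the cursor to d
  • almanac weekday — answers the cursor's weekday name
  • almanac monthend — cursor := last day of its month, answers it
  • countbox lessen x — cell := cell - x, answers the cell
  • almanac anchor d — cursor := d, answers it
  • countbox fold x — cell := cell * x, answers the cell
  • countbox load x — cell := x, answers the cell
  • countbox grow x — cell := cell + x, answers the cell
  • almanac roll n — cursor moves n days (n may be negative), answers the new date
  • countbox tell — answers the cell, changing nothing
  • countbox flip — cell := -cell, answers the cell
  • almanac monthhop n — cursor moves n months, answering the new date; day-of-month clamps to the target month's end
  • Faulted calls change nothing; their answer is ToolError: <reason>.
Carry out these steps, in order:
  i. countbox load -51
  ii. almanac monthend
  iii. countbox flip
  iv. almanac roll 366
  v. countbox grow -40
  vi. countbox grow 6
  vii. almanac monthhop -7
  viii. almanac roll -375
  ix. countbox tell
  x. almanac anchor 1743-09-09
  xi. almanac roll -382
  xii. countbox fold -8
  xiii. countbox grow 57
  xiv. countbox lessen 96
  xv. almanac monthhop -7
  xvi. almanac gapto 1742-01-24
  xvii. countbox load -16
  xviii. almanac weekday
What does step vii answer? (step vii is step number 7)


Answer: 2277-04-01

Derivation:
Then countbox load using -51, — result: -51.
I call almanac monthend, and observe 2276-10-31.
I try countbox flip(), → 51.
Calling almanac roll using 366: 2277-11-01.
I call countbox grow using -40, and see 11.
I try countbox grow using 6, and observe 17.
I invoke almanac monthhop using -7, and get 2277-04-01.
Using almanac roll using -375, and get 2276-03-22.
Next I call countbox tell(), which returns 17.
I call almanac anchor using 1743-09-09: 1743-09-09.
Invoking almanac roll using -382, and get 1742-08-23.
Next I call countbox fold using -8, yielding -136.
I try countbox grow using 57, — result: -79.
I use countbox lessen using 96, → -175.
I call almanac monthhop using -7, which returns 1742-01-23.
Now I run almanac gapto using 1742-01-24, and see 1.
Using countbox load using -16, and observe -16.
Using almanac weekday(), and see Tuesday.


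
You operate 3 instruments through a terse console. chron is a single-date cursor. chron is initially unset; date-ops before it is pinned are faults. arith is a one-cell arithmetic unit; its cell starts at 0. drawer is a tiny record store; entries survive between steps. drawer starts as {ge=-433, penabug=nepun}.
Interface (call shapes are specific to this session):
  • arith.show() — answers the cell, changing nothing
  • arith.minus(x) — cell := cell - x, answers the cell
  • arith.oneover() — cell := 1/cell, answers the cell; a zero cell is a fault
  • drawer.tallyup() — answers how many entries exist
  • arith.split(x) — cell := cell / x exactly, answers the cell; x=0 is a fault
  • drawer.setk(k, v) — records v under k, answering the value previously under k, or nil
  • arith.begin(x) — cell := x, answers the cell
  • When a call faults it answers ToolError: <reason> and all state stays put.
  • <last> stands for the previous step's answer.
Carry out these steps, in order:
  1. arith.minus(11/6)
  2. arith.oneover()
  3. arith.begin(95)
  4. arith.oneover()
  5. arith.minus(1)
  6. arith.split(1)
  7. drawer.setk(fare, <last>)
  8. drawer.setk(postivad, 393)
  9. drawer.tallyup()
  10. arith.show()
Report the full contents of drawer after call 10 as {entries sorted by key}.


>>> minus x='11/6'
= -11/6
>>> oneover
= -6/11
>>> begin x='95'
= 95
>>> oneover
= 1/95
>>> minus x='1'
= -94/95
>>> split x='1'
= -94/95
>>> setk k='fare' v='<last>'
= nil
>>> setk k='postivad' v='393'
= nil
>>> tallyup
= 4
>>> show
= -94/95

Answer: {fare=-94/95, ge=-433, penabug=nepun, postivad=393}


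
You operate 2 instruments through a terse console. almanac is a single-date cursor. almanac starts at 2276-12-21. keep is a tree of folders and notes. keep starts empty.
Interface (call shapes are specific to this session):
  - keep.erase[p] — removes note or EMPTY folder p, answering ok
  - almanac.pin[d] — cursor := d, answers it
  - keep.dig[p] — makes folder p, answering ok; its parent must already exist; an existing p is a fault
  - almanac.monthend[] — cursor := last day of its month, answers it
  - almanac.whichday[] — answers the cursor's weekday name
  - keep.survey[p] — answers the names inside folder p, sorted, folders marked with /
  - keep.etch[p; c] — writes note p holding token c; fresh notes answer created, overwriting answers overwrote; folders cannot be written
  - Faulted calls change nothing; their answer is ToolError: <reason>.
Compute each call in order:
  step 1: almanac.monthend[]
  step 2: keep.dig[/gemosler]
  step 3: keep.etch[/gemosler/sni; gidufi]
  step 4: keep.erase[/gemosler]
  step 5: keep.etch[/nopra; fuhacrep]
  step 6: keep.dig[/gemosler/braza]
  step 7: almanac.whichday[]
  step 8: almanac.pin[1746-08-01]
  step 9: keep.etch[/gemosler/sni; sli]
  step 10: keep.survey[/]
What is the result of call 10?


Then almanac.monthend, yielding 2276-12-31.
I call keep.dig using p→/gemosler, and get ok.
I invoke keep.etch using p→/gemosler/sni, c→gidufi, yielding created.
I call keep.erase using p→/gemosler, → ToolError: not empty.
I call keep.etch using p→/nopra, c→fuhacrep, → created.
Now I run keep.dig using p→/gemosler/braza, and observe ok.
Using almanac.whichday(): Sunday.
I use almanac.pin using d→1746-08-01, and see 1746-08-01.
Invoking keep.etch using p→/gemosler/sni, c→sli, which returns overwrote.
Now I run keep.survey using p→/, and get [gemosler/, nopra].

Answer: [gemosler/, nopra]


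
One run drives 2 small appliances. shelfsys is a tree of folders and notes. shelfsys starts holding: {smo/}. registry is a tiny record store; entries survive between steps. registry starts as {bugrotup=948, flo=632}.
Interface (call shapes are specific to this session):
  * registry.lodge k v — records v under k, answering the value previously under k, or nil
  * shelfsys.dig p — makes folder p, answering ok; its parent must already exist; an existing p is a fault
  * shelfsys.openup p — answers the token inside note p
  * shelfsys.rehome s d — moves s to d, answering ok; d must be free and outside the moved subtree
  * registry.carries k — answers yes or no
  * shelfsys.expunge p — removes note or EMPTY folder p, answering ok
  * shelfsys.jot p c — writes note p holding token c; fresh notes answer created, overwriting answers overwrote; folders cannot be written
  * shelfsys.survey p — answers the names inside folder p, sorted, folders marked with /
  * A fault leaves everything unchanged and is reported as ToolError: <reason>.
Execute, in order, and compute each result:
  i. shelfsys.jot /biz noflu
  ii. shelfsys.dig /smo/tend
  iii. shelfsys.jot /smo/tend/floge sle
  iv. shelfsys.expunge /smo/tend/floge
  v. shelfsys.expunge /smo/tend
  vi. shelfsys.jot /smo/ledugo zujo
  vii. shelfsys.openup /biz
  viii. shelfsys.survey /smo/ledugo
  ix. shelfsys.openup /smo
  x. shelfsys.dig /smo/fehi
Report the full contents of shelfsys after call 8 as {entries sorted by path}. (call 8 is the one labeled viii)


Answer: {biz=noflu, smo/, smo/ledugo=zujo}

Derivation:
-> shelfsys.jot(p→/biz, c→noflu)
<- created
-> shelfsys.dig(p→/smo/tend)
<- ok
-> shelfsys.jot(p→/smo/tend/floge, c→sle)
<- created
-> shelfsys.expunge(p→/smo/tend/floge)
<- ok
-> shelfsys.expunge(p→/smo/tend)
<- ok
-> shelfsys.jot(p→/smo/ledugo, c→zujo)
<- created
-> shelfsys.openup(p→/biz)
<- noflu
-> shelfsys.survey(p→/smo/ledugo)
<- ToolError: not a directory
-> shelfsys.openup(p→/smo)
<- ToolError: is a directory
-> shelfsys.dig(p→/smo/fehi)
<- ok


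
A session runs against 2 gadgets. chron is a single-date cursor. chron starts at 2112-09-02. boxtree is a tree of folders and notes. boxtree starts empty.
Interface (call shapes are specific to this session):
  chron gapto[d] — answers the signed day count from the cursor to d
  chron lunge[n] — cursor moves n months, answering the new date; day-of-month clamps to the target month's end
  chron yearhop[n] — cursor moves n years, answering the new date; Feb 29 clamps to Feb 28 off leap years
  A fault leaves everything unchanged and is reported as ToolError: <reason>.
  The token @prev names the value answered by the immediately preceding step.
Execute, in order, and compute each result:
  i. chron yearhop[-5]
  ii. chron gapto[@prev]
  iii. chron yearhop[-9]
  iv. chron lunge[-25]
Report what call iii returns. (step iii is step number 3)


Step: chron yearhop[n: -5]
Result: 2107-09-02
Step: chron gapto[d: @prev]
Result: 0
Step: chron yearhop[n: -9]
Result: 2098-09-02
Step: chron lunge[n: -25]
Result: 2096-08-02

Answer: 2098-09-02


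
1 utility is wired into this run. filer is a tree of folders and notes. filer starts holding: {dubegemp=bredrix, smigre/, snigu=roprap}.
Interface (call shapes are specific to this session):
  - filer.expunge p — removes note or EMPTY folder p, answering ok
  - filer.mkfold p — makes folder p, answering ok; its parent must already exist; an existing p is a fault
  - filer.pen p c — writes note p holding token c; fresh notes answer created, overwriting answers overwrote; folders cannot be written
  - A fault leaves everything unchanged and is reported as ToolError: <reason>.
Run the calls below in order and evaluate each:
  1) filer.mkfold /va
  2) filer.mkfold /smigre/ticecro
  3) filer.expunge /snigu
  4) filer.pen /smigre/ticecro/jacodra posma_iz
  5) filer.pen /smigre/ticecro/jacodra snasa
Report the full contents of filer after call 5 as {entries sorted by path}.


·→ filer.mkfold(/va)
·← ok
·→ filer.mkfold(/smigre/ticecro)
·← ok
·→ filer.expunge(/snigu)
·← ok
·→ filer.pen(/smigre/ticecro/jacodra, posma_iz)
·← created
·→ filer.pen(/smigre/ticecro/jacodra, snasa)
·← overwrote

Answer: {dubegemp=bredrix, smigre/, smigre/ticecro/, smigre/ticecro/jacodra=snasa, va/}


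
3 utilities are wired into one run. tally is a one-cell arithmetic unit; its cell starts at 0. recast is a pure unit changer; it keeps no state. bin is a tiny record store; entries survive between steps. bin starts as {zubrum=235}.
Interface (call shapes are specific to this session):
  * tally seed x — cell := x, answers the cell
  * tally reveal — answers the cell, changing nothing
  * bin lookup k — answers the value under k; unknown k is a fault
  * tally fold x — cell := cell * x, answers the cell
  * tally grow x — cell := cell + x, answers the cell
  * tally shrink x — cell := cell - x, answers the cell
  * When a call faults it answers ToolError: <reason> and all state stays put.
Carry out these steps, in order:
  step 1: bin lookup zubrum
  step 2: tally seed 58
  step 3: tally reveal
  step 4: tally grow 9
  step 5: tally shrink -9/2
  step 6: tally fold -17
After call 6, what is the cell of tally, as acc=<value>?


CALL bin lookup[k→zubrum]
RET  235
CALL tally seed[x→58]
RET  58
CALL tally reveal[]
RET  58
CALL tally grow[x→9]
RET  67
CALL tally shrink[x→-9/2]
RET  143/2
CALL tally fold[x→-17]
RET  -2431/2

Answer: acc=-2431/2


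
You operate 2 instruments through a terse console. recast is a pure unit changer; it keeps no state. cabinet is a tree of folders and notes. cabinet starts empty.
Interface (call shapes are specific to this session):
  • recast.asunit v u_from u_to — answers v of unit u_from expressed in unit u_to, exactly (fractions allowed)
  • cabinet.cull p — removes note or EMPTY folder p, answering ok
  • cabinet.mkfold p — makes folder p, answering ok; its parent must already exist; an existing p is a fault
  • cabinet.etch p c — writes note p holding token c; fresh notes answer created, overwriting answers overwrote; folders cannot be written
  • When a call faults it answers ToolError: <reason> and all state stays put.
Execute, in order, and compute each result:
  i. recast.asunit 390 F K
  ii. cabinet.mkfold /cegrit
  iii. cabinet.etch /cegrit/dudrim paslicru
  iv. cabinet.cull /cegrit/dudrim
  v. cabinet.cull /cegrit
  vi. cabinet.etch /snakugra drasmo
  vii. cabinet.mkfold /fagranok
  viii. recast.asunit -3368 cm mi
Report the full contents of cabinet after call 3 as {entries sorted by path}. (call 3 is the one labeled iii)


Answer: {cegrit/, cegrit/dudrim=paslicru}

Derivation:
·→ asunit(390, F, K)
·← 84967/180
·→ mkfold(/cegrit)
·← ok
·→ etch(/cegrit/dudrim, paslicru)
·← created
·→ cull(/cegrit/dudrim)
·← ok
·→ cull(/cegrit)
·← ok
·→ etch(/snakugra, drasmo)
·← created
·→ mkfold(/fagranok)
·← ok
·→ asunit(-3368, cm, mi)
·← -2105/100584


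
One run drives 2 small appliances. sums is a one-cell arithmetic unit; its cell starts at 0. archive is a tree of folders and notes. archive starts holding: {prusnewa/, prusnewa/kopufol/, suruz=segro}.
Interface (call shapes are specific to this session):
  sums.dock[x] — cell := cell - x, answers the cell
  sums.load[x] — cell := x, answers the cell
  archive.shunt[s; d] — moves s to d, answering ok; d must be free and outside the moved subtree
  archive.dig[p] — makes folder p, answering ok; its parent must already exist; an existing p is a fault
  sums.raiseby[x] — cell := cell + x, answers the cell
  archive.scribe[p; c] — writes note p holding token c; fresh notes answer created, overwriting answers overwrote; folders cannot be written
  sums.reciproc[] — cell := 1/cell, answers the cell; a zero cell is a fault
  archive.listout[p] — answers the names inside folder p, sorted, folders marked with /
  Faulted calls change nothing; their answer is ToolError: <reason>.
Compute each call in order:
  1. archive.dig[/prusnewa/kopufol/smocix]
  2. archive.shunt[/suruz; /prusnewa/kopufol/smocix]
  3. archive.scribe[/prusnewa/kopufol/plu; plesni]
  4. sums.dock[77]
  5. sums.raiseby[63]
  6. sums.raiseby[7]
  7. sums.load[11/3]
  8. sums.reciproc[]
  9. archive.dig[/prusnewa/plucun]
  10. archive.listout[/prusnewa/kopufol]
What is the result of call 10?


Answer: [plu, smocix/]

Derivation:
% archive.dig p='/prusnewa/kopufol/smocix'
  ok
% archive.shunt s='/suruz' d='/prusnewa/kopufol/smocix'
  ToolError: exists
% archive.scribe p='/prusnewa/kopufol/plu' c='plesni'
  created
% sums.dock x='77'
  -77
% sums.raiseby x='63'
  -14
% sums.raiseby x='7'
  -7
% sums.load x='11/3'
  11/3
% sums.reciproc
  3/11
% archive.dig p='/prusnewa/plucun'
  ok
% archive.listout p='/prusnewa/kopufol'
  [plu, smocix/]


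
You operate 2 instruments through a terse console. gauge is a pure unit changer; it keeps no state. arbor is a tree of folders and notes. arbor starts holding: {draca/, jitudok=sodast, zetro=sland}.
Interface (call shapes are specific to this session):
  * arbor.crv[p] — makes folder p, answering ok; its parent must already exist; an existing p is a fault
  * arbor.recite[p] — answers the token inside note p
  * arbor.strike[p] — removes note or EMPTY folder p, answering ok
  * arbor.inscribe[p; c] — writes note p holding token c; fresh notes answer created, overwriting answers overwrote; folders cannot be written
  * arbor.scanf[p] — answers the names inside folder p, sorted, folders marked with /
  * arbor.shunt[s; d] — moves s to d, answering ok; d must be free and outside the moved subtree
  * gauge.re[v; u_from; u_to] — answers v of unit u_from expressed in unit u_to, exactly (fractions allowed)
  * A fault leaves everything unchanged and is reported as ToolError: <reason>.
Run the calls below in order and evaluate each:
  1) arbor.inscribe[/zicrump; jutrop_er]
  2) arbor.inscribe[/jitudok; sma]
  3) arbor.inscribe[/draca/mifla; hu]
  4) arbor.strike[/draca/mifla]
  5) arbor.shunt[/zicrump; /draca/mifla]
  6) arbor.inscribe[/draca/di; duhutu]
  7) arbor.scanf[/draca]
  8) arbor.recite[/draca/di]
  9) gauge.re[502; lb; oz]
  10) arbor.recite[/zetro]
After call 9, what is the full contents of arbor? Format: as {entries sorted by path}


Answer: {draca/, draca/di=duhutu, draca/mifla=jutrop_er, jitudok=sma, zetro=sland}

Derivation:
>> arbor.inscribe(p='/zicrump', c='jutrop_er')
<< created
>> arbor.inscribe(p='/jitudok', c='sma')
<< overwrote
>> arbor.inscribe(p='/draca/mifla', c='hu')
<< created
>> arbor.strike(p='/draca/mifla')
<< ok
>> arbor.shunt(s='/zicrump', d='/draca/mifla')
<< ok
>> arbor.inscribe(p='/draca/di', c='duhutu')
<< created
>> arbor.scanf(p='/draca')
<< [di, mifla]
>> arbor.recite(p='/draca/di')
<< duhutu
>> gauge.re(v='502', u_from='lb', u_to='oz')
<< 8032
>> arbor.recite(p='/zetro')
<< sland


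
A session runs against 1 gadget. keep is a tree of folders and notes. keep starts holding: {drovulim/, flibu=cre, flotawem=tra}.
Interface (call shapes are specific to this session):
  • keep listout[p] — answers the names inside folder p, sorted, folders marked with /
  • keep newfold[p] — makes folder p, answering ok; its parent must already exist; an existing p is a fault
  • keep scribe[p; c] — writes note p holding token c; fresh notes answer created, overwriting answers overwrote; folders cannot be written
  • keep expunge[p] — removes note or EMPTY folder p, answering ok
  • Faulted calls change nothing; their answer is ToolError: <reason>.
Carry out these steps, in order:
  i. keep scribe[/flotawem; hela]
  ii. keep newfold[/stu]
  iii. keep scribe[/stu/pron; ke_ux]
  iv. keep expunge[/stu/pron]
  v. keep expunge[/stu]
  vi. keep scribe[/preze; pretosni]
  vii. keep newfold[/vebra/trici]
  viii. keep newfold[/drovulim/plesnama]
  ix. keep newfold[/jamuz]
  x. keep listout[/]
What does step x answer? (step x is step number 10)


Answer: [drovulim/, flibu, flotawem, jamuz/, preze]

Derivation:
>> keep scribe(p='/flotawem', c='hela')
<< overwrote
>> keep newfold(p='/stu')
<< ok
>> keep scribe(p='/stu/pron', c='ke_ux')
<< created
>> keep expunge(p='/stu/pron')
<< ok
>> keep expunge(p='/stu')
<< ok
>> keep scribe(p='/preze', c='pretosni')
<< created
>> keep newfold(p='/vebra/trici')
<< ToolError: no parent
>> keep newfold(p='/drovulim/plesnama')
<< ok
>> keep newfold(p='/jamuz')
<< ok
>> keep listout(p='/')
<< [drovulim/, flibu, flotawem, jamuz/, preze]


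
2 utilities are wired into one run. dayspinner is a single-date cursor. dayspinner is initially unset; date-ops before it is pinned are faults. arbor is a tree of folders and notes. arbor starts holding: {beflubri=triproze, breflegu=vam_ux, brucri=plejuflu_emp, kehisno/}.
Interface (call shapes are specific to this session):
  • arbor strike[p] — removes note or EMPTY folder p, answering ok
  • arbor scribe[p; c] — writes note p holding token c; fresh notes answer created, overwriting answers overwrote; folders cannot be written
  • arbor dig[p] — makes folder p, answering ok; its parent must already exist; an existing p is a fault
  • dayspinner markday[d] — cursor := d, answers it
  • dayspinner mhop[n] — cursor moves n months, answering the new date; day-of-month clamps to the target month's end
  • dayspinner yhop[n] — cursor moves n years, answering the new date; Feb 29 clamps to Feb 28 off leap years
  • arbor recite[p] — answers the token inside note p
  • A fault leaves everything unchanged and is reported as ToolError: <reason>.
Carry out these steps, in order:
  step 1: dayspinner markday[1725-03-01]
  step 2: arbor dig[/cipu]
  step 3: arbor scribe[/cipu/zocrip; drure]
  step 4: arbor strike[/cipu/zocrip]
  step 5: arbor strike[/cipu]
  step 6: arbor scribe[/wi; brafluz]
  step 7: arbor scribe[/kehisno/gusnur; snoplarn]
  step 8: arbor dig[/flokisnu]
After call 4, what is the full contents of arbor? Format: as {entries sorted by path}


→ dayspinner markday(d='1725-03-01')
← 1725-03-01
→ arbor dig(p='/cipu')
← ok
→ arbor scribe(p='/cipu/zocrip', c='drure')
← created
→ arbor strike(p='/cipu/zocrip')
← ok
→ arbor strike(p='/cipu')
← ok
→ arbor scribe(p='/wi', c='brafluz')
← created
→ arbor scribe(p='/kehisno/gusnur', c='snoplarn')
← created
→ arbor dig(p='/flokisnu')
← ok

Answer: {beflubri=triproze, breflegu=vam_ux, brucri=plejuflu_emp, cipu/, kehisno/}


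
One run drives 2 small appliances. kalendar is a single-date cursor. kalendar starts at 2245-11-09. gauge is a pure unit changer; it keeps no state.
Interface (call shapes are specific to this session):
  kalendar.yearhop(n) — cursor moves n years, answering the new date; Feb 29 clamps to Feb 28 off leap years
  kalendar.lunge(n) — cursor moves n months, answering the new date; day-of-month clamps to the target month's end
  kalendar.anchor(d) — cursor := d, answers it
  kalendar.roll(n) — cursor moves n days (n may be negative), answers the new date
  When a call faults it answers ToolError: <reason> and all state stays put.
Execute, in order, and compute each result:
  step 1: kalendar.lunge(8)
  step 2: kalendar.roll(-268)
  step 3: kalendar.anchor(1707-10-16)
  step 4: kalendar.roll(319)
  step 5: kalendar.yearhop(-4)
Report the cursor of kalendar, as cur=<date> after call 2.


Answer: cur=2245-10-14

Derivation:
% kalendar.lunge(n→8) : 2246-07-09
% kalendar.roll(n→-268) : 2245-10-14
% kalendar.anchor(d→1707-10-16) : 1707-10-16
% kalendar.roll(n→319) : 1708-08-30
% kalendar.yearhop(n→-4) : 1704-08-30


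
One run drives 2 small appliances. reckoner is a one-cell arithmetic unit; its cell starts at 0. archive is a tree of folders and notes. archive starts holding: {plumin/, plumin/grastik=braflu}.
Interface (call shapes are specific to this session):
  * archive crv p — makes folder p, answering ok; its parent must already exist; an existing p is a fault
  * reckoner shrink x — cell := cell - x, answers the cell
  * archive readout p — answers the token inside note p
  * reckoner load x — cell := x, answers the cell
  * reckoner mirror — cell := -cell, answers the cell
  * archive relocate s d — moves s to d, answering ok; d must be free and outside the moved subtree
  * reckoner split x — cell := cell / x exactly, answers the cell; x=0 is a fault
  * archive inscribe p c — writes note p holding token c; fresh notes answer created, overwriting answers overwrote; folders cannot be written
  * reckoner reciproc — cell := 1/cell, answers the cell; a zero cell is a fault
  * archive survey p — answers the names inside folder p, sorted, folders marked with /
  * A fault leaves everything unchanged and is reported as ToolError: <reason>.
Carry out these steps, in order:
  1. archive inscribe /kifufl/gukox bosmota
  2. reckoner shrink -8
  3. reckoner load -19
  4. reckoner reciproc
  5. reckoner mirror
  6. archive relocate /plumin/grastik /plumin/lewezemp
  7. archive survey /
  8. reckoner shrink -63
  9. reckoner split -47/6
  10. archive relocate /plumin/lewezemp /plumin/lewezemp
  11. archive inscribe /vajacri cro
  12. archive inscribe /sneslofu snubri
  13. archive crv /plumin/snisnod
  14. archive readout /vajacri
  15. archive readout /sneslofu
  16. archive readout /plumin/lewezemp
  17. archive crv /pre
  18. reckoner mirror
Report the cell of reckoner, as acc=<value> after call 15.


→ archive inscribe(/kifufl/gukox, bosmota)
← ToolError: no parent
→ reckoner shrink(-8)
← 8
→ reckoner load(-19)
← -19
→ reckoner reciproc()
← -1/19
→ reckoner mirror()
← 1/19
→ archive relocate(/plumin/grastik, /plumin/lewezemp)
← ok
→ archive survey(/)
← [plumin/]
→ reckoner shrink(-63)
← 1198/19
→ reckoner split(-47/6)
← -7188/893
→ archive relocate(/plumin/lewezemp, /plumin/lewezemp)
← ToolError: exists
→ archive inscribe(/vajacri, cro)
← created
→ archive inscribe(/sneslofu, snubri)
← created
→ archive crv(/plumin/snisnod)
← ok
→ archive readout(/vajacri)
← cro
→ archive readout(/sneslofu)
← snubri
→ archive readout(/plumin/lewezemp)
← braflu
→ archive crv(/pre)
← ok
→ reckoner mirror()
← 7188/893

Answer: acc=-7188/893


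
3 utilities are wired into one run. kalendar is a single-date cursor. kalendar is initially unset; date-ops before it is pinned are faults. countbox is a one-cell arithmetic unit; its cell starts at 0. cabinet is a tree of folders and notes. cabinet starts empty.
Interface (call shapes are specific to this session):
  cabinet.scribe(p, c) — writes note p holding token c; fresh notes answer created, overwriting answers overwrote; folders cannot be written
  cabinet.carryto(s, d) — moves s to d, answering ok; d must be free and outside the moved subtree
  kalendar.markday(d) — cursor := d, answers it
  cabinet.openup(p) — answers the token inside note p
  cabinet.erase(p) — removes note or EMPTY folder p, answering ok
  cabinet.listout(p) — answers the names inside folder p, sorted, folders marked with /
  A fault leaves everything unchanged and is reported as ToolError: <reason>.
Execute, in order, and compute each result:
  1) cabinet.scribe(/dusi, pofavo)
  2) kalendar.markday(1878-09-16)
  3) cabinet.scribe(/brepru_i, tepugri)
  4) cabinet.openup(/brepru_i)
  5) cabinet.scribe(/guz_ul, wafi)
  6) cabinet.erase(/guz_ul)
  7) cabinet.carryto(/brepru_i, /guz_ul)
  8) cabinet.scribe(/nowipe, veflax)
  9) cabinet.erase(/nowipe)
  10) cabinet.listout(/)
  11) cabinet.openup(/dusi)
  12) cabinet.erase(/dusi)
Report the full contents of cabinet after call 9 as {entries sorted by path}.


Answer: {dusi=pofavo, guz_ul=tepugri}

Derivation:
~$ scribe p='/dusi' c='pofavo'
[out] created
~$ markday d='1878-09-16'
[out] 1878-09-16
~$ scribe p='/brepru_i' c='tepugri'
[out] created
~$ openup p='/brepru_i'
[out] tepugri
~$ scribe p='/guz_ul' c='wafi'
[out] created
~$ erase p='/guz_ul'
[out] ok
~$ carryto s='/brepru_i' d='/guz_ul'
[out] ok
~$ scribe p='/nowipe' c='veflax'
[out] created
~$ erase p='/nowipe'
[out] ok
~$ listout p='/'
[out] [dusi, guz_ul]
~$ openup p='/dusi'
[out] pofavo
~$ erase p='/dusi'
[out] ok


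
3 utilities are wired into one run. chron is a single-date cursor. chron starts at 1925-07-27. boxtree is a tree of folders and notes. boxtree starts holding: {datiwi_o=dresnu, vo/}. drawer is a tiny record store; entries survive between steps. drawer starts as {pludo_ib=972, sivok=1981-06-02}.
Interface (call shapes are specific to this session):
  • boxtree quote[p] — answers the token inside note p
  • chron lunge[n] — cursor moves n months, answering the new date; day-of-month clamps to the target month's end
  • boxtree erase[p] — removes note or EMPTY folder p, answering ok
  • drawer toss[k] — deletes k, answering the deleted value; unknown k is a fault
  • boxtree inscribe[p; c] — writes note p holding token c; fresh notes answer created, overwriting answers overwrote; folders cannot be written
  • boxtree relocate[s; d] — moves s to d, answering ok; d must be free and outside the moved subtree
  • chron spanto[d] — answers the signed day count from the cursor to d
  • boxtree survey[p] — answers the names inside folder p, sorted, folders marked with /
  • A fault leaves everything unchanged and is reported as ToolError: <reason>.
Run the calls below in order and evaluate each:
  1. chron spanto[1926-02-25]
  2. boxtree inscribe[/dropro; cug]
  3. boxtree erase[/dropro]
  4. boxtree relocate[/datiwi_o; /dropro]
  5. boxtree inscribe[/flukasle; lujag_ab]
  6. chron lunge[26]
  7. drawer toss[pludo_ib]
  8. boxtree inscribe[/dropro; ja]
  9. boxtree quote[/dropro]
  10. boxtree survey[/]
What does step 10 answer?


Answer: [dropro, flukasle, vo/]

Derivation:
→ chron spanto(d=1926-02-25)
← 213
→ boxtree inscribe(p=/dropro, c=cug)
← created
→ boxtree erase(p=/dropro)
← ok
→ boxtree relocate(s=/datiwi_o, d=/dropro)
← ok
→ boxtree inscribe(p=/flukasle, c=lujag_ab)
← created
→ chron lunge(n=26)
← 1927-09-27
→ drawer toss(k=pludo_ib)
← 972
→ boxtree inscribe(p=/dropro, c=ja)
← overwrote
→ boxtree quote(p=/dropro)
← ja
→ boxtree survey(p=/)
← [dropro, flukasle, vo/]
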